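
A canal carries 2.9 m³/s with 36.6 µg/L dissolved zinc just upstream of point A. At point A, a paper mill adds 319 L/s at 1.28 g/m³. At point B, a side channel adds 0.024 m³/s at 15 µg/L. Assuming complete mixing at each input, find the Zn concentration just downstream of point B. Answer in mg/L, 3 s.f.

36.6 µg/L = 0.0366 mg/L.
319 L/s = 0.319 m³/s.
After input A: C = (2.9·0.0366 + 0.319·1.28) / 3.219 = 0.1598 mg/L.
15 µg/L = 0.015 mg/L.
After input B: C = (3.219·0.1598 + 0.024·0.015) / 3.243 = 0.1587 mg/L.

0.159 mg/L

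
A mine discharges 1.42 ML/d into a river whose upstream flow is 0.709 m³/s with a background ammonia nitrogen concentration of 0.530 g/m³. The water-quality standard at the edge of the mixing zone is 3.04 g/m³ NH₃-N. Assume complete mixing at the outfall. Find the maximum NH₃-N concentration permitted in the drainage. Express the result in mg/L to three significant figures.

111 mg/L

1.42 ML/d = 0.01644 m³/s.
Mass balance: 3.04·0.7254 = 0.01644·Cₑ + 0.709·0.53.
Cₑ = (2.205 − 0.3758) / 0.01644 = 111.3 mg/L.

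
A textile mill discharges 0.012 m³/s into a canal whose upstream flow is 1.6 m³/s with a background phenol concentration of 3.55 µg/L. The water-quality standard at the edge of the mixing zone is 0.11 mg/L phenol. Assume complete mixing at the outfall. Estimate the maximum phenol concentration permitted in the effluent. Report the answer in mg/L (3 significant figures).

3.55 µg/L = 0.00355 mg/L.
Mass balance: 0.11·1.612 = 0.012·Cₑ + 1.6·0.00355.
Cₑ = (0.1773 − 0.00568) / 0.012 = 14.3 mg/L.

14.3 mg/L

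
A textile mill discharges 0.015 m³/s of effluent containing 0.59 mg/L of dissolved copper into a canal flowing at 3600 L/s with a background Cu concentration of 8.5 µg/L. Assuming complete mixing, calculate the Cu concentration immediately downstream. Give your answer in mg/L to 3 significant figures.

0.0109 mg/L

3600 L/s = 3.6 m³/s.
8.5 µg/L = 0.0085 mg/L.
Conservation of mass across the mixing zone: C = (0.015·0.59 + 3.6·0.0085) / (0.015 + 3.6) = 0.03945/3.615 = 0.01091 mg/L.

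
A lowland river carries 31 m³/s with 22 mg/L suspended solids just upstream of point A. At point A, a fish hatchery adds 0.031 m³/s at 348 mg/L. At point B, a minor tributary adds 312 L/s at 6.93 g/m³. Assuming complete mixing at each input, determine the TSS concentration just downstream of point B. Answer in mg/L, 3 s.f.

After input A: C = (31·22 + 0.031·348) / 31.03 = 22.33 mg/L.
312 L/s = 0.312 m³/s.
After input B: C = (31.03·22.33 + 0.312·6.93) / 31.34 = 22.17 mg/L.

22.2 mg/L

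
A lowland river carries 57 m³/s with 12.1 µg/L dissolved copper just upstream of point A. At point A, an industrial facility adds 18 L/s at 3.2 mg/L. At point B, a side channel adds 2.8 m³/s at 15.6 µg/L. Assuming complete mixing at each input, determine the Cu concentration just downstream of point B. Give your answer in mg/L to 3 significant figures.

12.1 µg/L = 0.0121 mg/L.
18 L/s = 0.018 m³/s.
After input A: C = (57·0.0121 + 0.018·3.2) / 57.02 = 0.01311 mg/L.
15.6 µg/L = 0.0156 mg/L.
After input B: C = (57.02·0.01311 + 2.8·0.0156) / 59.82 = 0.01322 mg/L.

0.0132 mg/L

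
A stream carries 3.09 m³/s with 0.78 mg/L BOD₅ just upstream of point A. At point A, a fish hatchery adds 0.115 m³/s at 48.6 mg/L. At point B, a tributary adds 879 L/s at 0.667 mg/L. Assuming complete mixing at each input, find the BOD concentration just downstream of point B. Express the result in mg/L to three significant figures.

After input A: C = (3.09·0.78 + 0.115·48.6) / 3.205 = 2.496 mg/L.
879 L/s = 0.879 m³/s.
After input B: C = (3.205·2.496 + 0.879·0.667) / 4.084 = 2.102 mg/L.

2.10 mg/L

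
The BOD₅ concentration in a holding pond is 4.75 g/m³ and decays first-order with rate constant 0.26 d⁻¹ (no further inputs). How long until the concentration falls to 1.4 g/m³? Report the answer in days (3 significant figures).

t = ln(C₀/C)/k = ln(4.75/1.4)/0.26 = 1.222/0.26 = 4.699 d.

4.70 d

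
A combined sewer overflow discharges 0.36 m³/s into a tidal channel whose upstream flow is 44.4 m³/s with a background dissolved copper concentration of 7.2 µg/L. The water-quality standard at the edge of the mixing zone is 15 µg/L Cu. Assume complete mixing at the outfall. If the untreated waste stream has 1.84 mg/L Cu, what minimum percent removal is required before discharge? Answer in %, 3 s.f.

7.2 µg/L = 0.0072 mg/L.
15 µg/L = 0.015 mg/L.
Mass balance: 0.015·44.76 = 0.36·Cₑ + 44.4·0.0072.
Cₑ = (0.6714 − 0.3197) / 0.36 = 0.977 mg/L.
Required removal = 1 − 0.977/1.84 = 46.9 %.

46.9 %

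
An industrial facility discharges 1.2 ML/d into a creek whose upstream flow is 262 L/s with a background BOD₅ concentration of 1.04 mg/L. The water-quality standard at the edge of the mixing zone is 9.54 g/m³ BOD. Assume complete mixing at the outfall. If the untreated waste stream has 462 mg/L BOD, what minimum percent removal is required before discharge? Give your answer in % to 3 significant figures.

1.2 ML/d = 0.01389 m³/s.
262 L/s = 0.262 m³/s.
Mass balance: 9.54·0.2759 = 0.01389·Cₑ + 0.262·1.04.
Cₑ = (2.632 − 0.2725) / 0.01389 = 169.9 mg/L.
Required removal = 1 − 169.9/462 = 63.23 %.

63.2 %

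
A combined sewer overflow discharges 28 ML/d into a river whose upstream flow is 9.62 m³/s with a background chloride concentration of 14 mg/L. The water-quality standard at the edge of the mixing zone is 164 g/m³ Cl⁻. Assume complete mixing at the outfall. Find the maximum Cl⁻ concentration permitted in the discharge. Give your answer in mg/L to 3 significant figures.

4620 mg/L

28 ML/d = 0.3241 m³/s.
Mass balance: 164·9.944 = 0.3241·Cₑ + 9.62·14.
Cₑ = (1631 − 134.7) / 0.3241 = 4617 mg/L.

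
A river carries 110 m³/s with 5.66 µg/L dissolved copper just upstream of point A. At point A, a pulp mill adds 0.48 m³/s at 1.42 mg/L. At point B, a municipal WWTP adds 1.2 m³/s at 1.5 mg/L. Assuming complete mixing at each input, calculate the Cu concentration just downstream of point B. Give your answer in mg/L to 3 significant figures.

0.0278 mg/L

5.66 µg/L = 0.00566 mg/L.
After input A: C = (110·0.00566 + 0.48·1.42) / 110.5 = 0.0118 mg/L.
After input B: C = (110.5·0.0118 + 1.2·1.5) / 111.7 = 0.0278 mg/L.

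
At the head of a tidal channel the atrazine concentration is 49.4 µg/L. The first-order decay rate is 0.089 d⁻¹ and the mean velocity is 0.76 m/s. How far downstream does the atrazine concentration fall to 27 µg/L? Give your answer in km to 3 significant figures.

From C = C₀·e^(−kt), t = ln(C₀/C)/k = ln(49.4/27)/0.089 = 0.6041/0.089 = 6.788 d.
Distance = v·t = 0.76 m/s × 5.865e+05 s = 4.457e+05 m = 445.7 km.

446 km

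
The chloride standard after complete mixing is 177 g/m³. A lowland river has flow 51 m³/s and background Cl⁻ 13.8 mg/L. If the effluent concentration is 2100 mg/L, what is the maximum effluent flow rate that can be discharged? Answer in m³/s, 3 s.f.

Mass balance at complete mixing: C_std·(Q_w + Q_r) = Q_w·C_e + Q_r·C_b.
Rearranging, Q_w = Q_r·(C_std − C_b)/(C_e − C_std) = 51·(177 − 13.8) / (2100 − 177) = 4.328 m³/s.

4.33 m³/s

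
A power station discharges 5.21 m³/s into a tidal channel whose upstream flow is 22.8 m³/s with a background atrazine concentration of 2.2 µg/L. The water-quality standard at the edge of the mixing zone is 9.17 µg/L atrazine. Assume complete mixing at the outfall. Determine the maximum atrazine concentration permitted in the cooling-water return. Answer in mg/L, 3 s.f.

2.2 µg/L = 0.0022 mg/L.
9.17 µg/L = 0.00917 mg/L.
Mass balance: 0.00917·28.01 = 5.21·Cₑ + 22.8·0.0022.
Cₑ = (0.2569 − 0.05016) / 5.21 = 0.03967 mg/L.

0.0397 mg/L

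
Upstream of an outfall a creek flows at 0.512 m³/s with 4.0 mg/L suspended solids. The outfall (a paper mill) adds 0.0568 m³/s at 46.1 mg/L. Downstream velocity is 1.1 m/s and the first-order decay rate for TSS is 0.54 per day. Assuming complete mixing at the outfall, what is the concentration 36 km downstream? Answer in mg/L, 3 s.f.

After complete mixing, C₀ = (0.0568·46.1 + 0.512·4) / 0.5688 = 8.204 mg/L.
Travel time t = 3.6e+04 m / 1.1 m/s = 3.273e+04 s = 0.3788 d.
C = 8.204·exp(−0.54·0.3788) = 8.204·0.815 = 6.686 mg/L.

6.69 mg/L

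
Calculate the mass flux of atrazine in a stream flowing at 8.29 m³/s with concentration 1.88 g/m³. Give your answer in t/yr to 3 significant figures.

492 t/yr

Mass flux = Q·C = 8.29 m³/s × 1.88 g/m³ = 15.59 g/s.
= 15.59 g/s × 31.56 = 491.8 t/yr.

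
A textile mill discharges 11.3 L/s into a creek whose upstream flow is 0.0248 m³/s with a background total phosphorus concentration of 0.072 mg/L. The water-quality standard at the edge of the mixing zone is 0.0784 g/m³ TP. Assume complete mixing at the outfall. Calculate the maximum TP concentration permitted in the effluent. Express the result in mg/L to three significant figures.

11.3 L/s = 0.0113 m³/s.
Mass balance: 0.0784·0.0361 = 0.0113·Cₑ + 0.0248·0.072.
Cₑ = (0.00283 − 0.001786) / 0.0113 = 0.09245 mg/L.

0.0924 mg/L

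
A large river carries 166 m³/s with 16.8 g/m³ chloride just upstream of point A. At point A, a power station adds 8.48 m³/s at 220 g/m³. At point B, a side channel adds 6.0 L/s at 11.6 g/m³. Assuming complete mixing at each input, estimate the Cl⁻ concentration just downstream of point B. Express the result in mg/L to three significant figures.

After input A: C = (166·16.8 + 8.48·220) / 174.5 = 26.68 mg/L.
6.0 L/s = 0.006 m³/s.
After input B: C = (174.5·26.68 + 0.006·11.6) / 174.5 = 26.68 mg/L.

26.7 mg/L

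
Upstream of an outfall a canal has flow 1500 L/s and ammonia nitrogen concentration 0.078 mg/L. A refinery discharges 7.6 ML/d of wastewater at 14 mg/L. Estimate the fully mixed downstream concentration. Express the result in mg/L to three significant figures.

7.6 ML/d = 0.08796 m³/s.
1500 L/s = 1.5 m³/s.
By mass balance at complete mixing, C = (0.08796·14 + 1.5·0.078) / (0.08796 + 1.5) = 1.348/1.588 = 0.8492 mg/L.

0.849 mg/L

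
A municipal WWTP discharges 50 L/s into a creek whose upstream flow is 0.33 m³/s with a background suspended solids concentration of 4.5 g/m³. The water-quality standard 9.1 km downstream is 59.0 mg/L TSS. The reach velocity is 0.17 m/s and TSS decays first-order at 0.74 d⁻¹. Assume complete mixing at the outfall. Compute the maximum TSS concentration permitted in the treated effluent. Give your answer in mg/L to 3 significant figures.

680 mg/L

50 L/s = 0.05 m³/s.
Travel time to the compliance point: t = 9100/0.17 = 5.353e+04 s = 0.6196 d; decay factor exp(−0.74·0.6196) = 0.6323.
So the concentration just after mixing may be at most 59/0.6323 = 93.32 mg/L.
Mass balance: 93.32·0.38 = 0.05·Cₑ + 0.33·4.5.
Cₑ = (35.46 − 1.485) / 0.05 = 679.5 mg/L.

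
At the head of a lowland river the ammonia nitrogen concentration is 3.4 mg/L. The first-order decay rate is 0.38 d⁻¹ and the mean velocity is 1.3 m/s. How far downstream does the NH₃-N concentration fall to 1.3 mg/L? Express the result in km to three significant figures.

284 km

From C = C₀·e^(−kt), t = ln(C₀/C)/k = ln(3.4/1.3)/0.38 = 0.9614/0.38 = 2.53 d.
Distance = v·t = 1.3 m/s × 2.186e+05 s = 2.842e+05 m = 284.2 km.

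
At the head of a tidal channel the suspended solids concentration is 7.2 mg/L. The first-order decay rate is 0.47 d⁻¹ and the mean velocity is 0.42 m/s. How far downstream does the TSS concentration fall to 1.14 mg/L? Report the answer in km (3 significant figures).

From C = C₀·e^(−kt), t = ln(C₀/C)/k = ln(7.2/1.14)/0.47 = 1.843/0.47 = 3.921 d.
Distance = v·t = 0.42 m/s × 3.388e+05 s = 1.423e+05 m = 142.3 km.

142 km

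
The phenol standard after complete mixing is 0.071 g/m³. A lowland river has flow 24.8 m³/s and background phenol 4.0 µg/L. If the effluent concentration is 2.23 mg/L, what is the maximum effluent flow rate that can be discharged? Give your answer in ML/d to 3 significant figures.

4.0 µg/L = 0.004 mg/L.
Mass balance at complete mixing: C_std·(Q_w + Q_r) = Q_w·C_e + Q_r·C_b.
Rearranging, Q_w = Q_r·(C_std − C_b)/(C_e − C_std) = 24.8·(0.071 − 0.004) / (2.23 − 0.071) = 0.7696 m³/s.
= 66.49 ML/d.

66.5 ML/d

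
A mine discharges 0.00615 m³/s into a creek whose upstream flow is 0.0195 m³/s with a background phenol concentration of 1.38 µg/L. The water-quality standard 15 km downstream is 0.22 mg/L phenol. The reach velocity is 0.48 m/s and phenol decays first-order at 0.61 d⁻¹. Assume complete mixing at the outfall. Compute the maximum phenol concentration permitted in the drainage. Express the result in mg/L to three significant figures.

1.38 µg/L = 0.00138 mg/L.
Travel time to the compliance point: t = 1.5e+04/0.48 = 3.125e+04 s = 0.3617 d; decay factor exp(−0.61·0.3617) = 0.802.
So the concentration just after mixing may be at most 0.22/0.802 = 0.2743 mg/L.
Mass balance: 0.2743·0.02565 = 0.00615·Cₑ + 0.0195·0.00138.
Cₑ = (0.007036 − 2.691e-05) / 0.00615 = 1.14 mg/L.

1.14 mg/L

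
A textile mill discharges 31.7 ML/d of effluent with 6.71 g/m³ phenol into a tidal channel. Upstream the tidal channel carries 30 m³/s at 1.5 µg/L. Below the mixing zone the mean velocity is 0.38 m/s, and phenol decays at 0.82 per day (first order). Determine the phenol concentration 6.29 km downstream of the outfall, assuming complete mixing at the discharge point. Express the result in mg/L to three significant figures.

0.0706 mg/L

31.7 ML/d = 0.3669 m³/s.
1.5 µg/L = 0.0015 mg/L.
After complete mixing, C₀ = (0.3669·6.71 + 30·0.0015) / 30.37 = 0.08255 mg/L.
Travel time t = 6290 m / 0.38 m/s = 1.655e+04 s = 0.1916 d.
C = 0.08255·exp(−0.82·0.1916) = 0.08255·0.8546 = 0.07055 mg/L.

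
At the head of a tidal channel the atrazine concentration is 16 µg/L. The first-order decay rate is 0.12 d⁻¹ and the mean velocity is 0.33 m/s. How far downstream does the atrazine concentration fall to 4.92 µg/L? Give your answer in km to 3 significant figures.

From C = C₀·e^(−kt), t = ln(C₀/C)/k = ln(16/4.92)/0.12 = 1.179/0.12 = 9.827 d.
Distance = v·t = 0.33 m/s × 8.491e+05 s = 2.802e+05 m = 280.2 km.

280 km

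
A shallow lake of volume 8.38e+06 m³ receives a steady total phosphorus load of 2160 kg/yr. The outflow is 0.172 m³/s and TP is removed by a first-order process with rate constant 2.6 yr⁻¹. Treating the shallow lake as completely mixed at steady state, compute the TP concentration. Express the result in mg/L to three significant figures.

Outflow Q = 0.172 m³/s × 3.156e+07 s/yr = 5.428e+06 m³/yr.
Steady-state CSTR mass balance: W = Q·C + k·V·C, so C = W/(Q + kV).
Q + kV = 5.428e+06 + 2.6·8.38e+06 = 2.722e+07 m³/yr.
C = 2160/2.722e+07 = 7.937e-05 kg/m³ = 0.07937 mg/L.

0.0794 mg/L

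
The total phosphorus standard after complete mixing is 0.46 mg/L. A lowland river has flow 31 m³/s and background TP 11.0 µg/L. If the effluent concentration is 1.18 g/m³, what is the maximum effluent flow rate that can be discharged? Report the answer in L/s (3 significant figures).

11.0 µg/L = 0.011 mg/L.
Mass balance at complete mixing: C_std·(Q_w + Q_r) = Q_w·C_e + Q_r·C_b.
Rearranging, Q_w = Q_r·(C_std − C_b)/(C_e − C_std) = 31·(0.46 − 0.011) / (1.18 − 0.46) = 19.33 m³/s.
= 1.933e+04 L/s.

19300 L/s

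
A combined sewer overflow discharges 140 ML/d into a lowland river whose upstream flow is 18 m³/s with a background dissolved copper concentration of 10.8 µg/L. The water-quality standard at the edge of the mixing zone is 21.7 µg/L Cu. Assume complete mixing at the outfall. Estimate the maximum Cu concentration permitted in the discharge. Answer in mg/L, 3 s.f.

0.143 mg/L

140 ML/d = 1.62 m³/s.
10.8 µg/L = 0.0108 mg/L.
21.7 µg/L = 0.0217 mg/L.
Mass balance: 0.0217·19.62 = 1.62·Cₑ + 18·0.0108.
Cₑ = (0.4258 − 0.1944) / 1.62 = 0.1428 mg/L.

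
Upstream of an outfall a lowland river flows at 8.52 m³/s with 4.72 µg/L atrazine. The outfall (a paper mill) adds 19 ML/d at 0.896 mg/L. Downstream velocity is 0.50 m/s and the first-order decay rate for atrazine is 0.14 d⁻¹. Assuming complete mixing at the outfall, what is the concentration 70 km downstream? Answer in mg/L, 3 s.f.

19 ML/d = 0.2199 m³/s.
4.72 µg/L = 0.00472 mg/L.
After complete mixing, C₀ = (0.2199·0.896 + 8.52·0.00472) / 8.74 = 0.02715 mg/L.
Travel time t = 7e+04 m / 0.50 m/s = 1.4e+05 s = 1.62 d.
C = 0.02715·exp(−0.14·1.62) = 0.02715·0.797 = 0.02164 mg/L.

0.0216 mg/L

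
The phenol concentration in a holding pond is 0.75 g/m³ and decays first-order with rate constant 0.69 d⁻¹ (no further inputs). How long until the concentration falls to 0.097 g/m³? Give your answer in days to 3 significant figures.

2.96 d

t = ln(C₀/C)/k = ln(0.75/0.097)/0.69 = 2.045/0.69 = 2.964 d.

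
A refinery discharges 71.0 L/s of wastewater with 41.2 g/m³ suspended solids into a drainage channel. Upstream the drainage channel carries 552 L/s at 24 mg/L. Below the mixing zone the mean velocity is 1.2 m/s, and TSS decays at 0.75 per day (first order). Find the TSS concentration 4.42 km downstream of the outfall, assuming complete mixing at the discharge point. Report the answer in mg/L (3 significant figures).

71.0 L/s = 0.071 m³/s.
552 L/s = 0.552 m³/s.
After complete mixing, C₀ = (0.071·41.2 + 0.552·24) / 0.623 = 25.96 mg/L.
Travel time t = 4420 m / 1.2 m/s = 3683 s = 0.04263 d.
C = 25.96·exp(−0.75·0.04263) = 25.96·0.9685 = 25.14 mg/L.

25.1 mg/L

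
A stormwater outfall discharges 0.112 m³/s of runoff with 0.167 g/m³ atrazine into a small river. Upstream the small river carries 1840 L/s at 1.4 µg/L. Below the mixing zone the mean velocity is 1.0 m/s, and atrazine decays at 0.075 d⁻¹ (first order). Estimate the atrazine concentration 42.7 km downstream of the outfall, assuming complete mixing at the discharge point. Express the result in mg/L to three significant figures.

0.0105 mg/L

1840 L/s = 1.84 m³/s.
1.4 µg/L = 0.0014 mg/L.
After complete mixing, C₀ = (0.112·0.167 + 1.84·0.0014) / 1.952 = 0.0109 mg/L.
Travel time t = 4.27e+04 m / 1.0 m/s = 4.27e+04 s = 0.4942 d.
C = 0.0109·exp(−0.075·0.4942) = 0.0109·0.9636 = 0.0105 mg/L.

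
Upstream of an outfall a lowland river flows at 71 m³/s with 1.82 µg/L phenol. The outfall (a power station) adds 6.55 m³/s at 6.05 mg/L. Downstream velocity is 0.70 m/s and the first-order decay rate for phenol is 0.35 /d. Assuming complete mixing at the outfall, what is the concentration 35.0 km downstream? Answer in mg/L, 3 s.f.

0.419 mg/L

1.82 µg/L = 0.00182 mg/L.
After complete mixing, C₀ = (6.55·6.05 + 71·0.00182) / 77.55 = 0.5127 mg/L.
Travel time t = 3.5e+04 m / 0.70 m/s = 5e+04 s = 0.5787 d.
C = 0.5127·exp(−0.35·0.5787) = 0.5127·0.8166 = 0.4187 mg/L.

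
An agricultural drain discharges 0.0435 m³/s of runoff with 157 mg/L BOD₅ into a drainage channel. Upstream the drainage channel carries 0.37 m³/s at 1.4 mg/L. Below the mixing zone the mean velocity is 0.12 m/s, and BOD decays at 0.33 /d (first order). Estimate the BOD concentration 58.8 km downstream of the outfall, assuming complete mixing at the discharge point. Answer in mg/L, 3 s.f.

2.73 mg/L

After complete mixing, C₀ = (0.0435·157 + 0.37·1.4) / 0.4135 = 17.77 mg/L.
Travel time t = 5.88e+04 m / 0.12 m/s = 4.9e+05 s = 5.671 d.
C = 17.77·exp(−0.33·5.671) = 17.77·0.1539 = 2.734 mg/L.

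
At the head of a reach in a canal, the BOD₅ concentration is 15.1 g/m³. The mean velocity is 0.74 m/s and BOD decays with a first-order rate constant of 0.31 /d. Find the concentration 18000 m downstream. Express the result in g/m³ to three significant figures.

13.8 g/m³

Travel time t = 18000 m / 0.74 m/s = 1.8e+04/0.74 = 2.432e+04 s = 0.2815 d.
First-order decay: C = 15.1·exp(−0.31·0.2815) = 15.1·0.9164 = 13.84 g/m³.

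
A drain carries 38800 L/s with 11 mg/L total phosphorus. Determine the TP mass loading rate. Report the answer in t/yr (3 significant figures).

38800 L/s = 38.8 m³/s.
Mass flux = Q·C = 38.8 m³/s × 11 g/m³ = 426.8 g/s.
= 426.8 g/s × 31.56 = 1.347e+04 t/yr.

13500 t/yr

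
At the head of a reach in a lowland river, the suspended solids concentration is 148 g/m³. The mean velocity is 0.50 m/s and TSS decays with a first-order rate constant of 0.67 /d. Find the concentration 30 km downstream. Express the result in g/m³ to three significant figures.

92.9 g/m³

Travel time t = 30 km / 0.50 m/s = 3e+04/0.50 = 6e+04 s = 0.6944 d.
First-order decay: C = 148·exp(−0.67·0.6944) = 148·0.628 = 92.94 g/m³.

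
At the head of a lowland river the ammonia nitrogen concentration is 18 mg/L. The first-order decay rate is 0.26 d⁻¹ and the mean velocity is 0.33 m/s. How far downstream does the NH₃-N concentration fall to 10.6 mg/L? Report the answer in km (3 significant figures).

From C = C₀·e^(−kt), t = ln(C₀/C)/k = ln(18/10.6)/0.26 = 0.5295/0.26 = 2.037 d.
Distance = v·t = 0.33 m/s × 1.76e+05 s = 5.807e+04 m = 58.07 km.

58.1 km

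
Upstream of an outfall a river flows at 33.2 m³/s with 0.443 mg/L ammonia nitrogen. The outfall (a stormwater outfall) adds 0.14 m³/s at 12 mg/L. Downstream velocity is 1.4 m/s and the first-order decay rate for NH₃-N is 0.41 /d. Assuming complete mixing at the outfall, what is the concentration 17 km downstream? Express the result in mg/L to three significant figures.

After complete mixing, C₀ = (0.14·12 + 33.2·0.443) / 33.34 = 0.4915 mg/L.
Travel time t = 1.7e+04 m / 1.4 m/s = 1.214e+04 s = 0.1405 d.
C = 0.4915·exp(−0.41·0.1405) = 0.4915·0.944 = 0.464 mg/L.

0.464 mg/L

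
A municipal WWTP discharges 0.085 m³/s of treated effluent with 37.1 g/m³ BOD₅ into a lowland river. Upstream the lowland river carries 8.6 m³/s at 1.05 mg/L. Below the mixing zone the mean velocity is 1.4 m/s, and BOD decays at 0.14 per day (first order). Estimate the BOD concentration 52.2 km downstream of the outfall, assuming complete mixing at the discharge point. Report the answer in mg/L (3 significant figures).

After complete mixing, C₀ = (0.085·37.1 + 8.6·1.05) / 8.685 = 1.403 mg/L.
Travel time t = 5.22e+04 m / 1.4 m/s = 3.729e+04 s = 0.4315 d.
C = 1.403·exp(−0.14·0.4315) = 1.403·0.9414 = 1.321 mg/L.

1.32 mg/L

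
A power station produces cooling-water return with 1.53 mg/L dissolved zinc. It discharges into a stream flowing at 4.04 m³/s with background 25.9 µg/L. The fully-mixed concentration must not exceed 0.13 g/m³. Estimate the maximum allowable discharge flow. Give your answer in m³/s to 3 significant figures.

0.300 m³/s

25.9 µg/L = 0.0259 mg/L.
Mass balance at complete mixing: C_std·(Q_w + Q_r) = Q_w·C_e + Q_r·C_b.
Rearranging, Q_w = Q_r·(C_std − C_b)/(C_e − C_std) = 4.04·(0.13 − 0.0259) / (1.53 − 0.13) = 0.3004 m³/s.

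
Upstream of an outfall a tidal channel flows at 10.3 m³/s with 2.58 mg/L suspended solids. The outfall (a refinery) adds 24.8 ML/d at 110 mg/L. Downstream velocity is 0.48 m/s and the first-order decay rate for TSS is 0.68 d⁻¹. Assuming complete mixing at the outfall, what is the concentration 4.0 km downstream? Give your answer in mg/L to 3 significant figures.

5.14 mg/L

24.8 ML/d = 0.287 m³/s.
After complete mixing, C₀ = (0.287·110 + 10.3·2.58) / 10.59 = 5.492 mg/L.
Travel time t = 4000 m / 0.48 m/s = 8333 s = 0.09645 d.
C = 5.492·exp(−0.68·0.09645) = 5.492·0.9365 = 5.144 mg/L.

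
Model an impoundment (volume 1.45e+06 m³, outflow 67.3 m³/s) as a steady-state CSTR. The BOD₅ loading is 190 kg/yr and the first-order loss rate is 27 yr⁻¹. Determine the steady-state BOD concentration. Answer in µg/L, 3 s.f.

0.0878 µg/L

Outflow Q = 67.3 m³/s × 3.156e+07 s/yr = 2.124e+09 m³/yr.
Steady-state CSTR mass balance: W = Q·C + k·V·C, so C = W/(Q + kV).
Q + kV = 2.124e+09 + 27·1.45e+06 = 2.163e+09 m³/yr.
C = 190/2.163e+09 = 8.784e-08 kg/m³ = 8.784e-05 mg/L = 0.08784 µg/L.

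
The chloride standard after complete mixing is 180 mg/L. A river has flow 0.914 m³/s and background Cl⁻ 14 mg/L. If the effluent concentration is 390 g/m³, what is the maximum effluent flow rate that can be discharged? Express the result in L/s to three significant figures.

Mass balance at complete mixing: C_std·(Q_w + Q_r) = Q_w·C_e + Q_r·C_b.
Rearranging, Q_w = Q_r·(C_std − C_b)/(C_e − C_std) = 0.914·(180 − 14) / (390 − 180) = 0.7225 m³/s.
= 722.5 L/s.

722 L/s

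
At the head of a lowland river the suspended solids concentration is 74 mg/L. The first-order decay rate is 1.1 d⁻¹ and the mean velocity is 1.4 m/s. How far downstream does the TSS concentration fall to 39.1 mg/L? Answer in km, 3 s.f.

From C = C₀·e^(−kt), t = ln(C₀/C)/k = ln(74/39.1)/1.1 = 0.6379/1.1 = 0.5799 d.
Distance = v·t = 1.4 m/s × 5.011e+04 s = 7.015e+04 m = 70.15 km.

70.2 km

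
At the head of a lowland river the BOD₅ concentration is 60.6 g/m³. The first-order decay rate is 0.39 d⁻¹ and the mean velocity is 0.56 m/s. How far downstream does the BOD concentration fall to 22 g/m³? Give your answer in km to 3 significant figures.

From C = C₀·e^(−kt), t = ln(C₀/C)/k = ln(60.6/22)/0.39 = 1.013/0.39 = 2.598 d.
Distance = v·t = 0.56 m/s × 2.245e+05 s = 1.257e+05 m = 125.7 km.

126 km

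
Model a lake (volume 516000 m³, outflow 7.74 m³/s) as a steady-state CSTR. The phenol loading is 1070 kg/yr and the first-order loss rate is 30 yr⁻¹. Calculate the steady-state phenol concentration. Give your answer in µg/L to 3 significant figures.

4.12 µg/L

Outflow Q = 7.74 m³/s × 3.156e+07 s/yr = 2.443e+08 m³/yr.
Steady-state CSTR mass balance: W = Q·C + k·V·C, so C = W/(Q + kV).
Q + kV = 2.443e+08 + 30·516000 = 2.597e+08 m³/yr.
C = 1070/2.597e+08 = 4.12e-06 kg/m³ = 0.00412 mg/L = 4.12 µg/L.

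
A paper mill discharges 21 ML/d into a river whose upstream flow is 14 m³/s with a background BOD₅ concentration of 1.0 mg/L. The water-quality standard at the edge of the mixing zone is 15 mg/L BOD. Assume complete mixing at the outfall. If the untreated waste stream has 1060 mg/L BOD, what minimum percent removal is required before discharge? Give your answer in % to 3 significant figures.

22.5 %

21 ML/d = 0.2431 m³/s.
Mass balance: 15·14.24 = 0.2431·Cₑ + 14·1.
Cₑ = (213.6 − 14) / 0.2431 = 821.4 mg/L.
Required removal = 1 − 821.4/1060 = 22.51 %.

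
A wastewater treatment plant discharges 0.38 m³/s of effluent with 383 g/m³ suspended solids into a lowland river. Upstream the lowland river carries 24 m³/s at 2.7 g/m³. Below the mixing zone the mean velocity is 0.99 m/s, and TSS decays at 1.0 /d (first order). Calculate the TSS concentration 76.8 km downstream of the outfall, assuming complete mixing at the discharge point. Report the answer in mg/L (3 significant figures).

3.52 mg/L

After complete mixing, C₀ = (0.38·383 + 24·2.7) / 24.38 = 8.628 mg/L.
Travel time t = 7.68e+04 m / 0.99 m/s = 7.758e+04 s = 0.8979 d.
C = 8.628·exp(−1.0·0.8979) = 8.628·0.4074 = 3.515 mg/L.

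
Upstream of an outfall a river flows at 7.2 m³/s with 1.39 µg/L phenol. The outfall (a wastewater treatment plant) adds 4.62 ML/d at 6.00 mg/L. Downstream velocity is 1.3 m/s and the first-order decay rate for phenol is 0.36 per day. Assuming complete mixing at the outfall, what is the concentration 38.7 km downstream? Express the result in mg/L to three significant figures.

4.62 ML/d = 0.05347 m³/s.
1.39 µg/L = 0.00139 mg/L.
After complete mixing, C₀ = (0.05347·6 + 7.2·0.00139) / 7.253 = 0.04561 mg/L.
Travel time t = 3.87e+04 m / 1.3 m/s = 2.977e+04 s = 0.3446 d.
C = 0.04561·exp(−0.36·0.3446) = 0.04561·0.8833 = 0.04029 mg/L.

0.0403 mg/L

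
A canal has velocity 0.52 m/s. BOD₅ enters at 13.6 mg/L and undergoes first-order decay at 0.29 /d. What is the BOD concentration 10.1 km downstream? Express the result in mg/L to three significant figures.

Travel time t = 10.1 km / 0.52 m/s = 1.01e+04/0.52 = 1.942e+04 s = 0.2248 d.
First-order decay: C = 13.6·exp(−0.29·0.2248) = 13.6·0.9369 = 12.74 mg/L.

12.7 mg/L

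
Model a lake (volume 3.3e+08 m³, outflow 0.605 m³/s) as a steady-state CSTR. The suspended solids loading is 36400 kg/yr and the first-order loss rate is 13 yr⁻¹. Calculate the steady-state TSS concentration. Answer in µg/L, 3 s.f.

Outflow Q = 0.605 m³/s × 3.156e+07 s/yr = 1.909e+07 m³/yr.
Steady-state CSTR mass balance: W = Q·C + k·V·C, so C = W/(Q + kV).
Q + kV = 1.909e+07 + 13·3.3e+08 = 4.309e+09 m³/yr.
C = 36400/4.309e+09 = 8.447e-06 kg/m³ = 0.008447 mg/L = 8.447 µg/L.

8.45 µg/L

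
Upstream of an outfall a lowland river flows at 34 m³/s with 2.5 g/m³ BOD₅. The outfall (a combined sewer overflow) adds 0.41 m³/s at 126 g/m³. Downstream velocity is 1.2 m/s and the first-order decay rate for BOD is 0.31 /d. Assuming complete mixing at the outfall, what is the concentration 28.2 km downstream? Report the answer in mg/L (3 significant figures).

3.65 mg/L

After complete mixing, C₀ = (0.41·126 + 34·2.5) / 34.41 = 3.972 mg/L.
Travel time t = 2.82e+04 m / 1.2 m/s = 2.35e+04 s = 0.272 d.
C = 3.972·exp(−0.31·0.272) = 3.972·0.9191 = 3.65 mg/L.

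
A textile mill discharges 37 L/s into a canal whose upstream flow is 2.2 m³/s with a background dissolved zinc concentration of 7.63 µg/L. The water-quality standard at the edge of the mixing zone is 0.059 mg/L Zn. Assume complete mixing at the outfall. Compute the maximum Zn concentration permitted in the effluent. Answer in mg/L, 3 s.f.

3.11 mg/L

37 L/s = 0.037 m³/s.
7.63 µg/L = 0.00763 mg/L.
Mass balance: 0.059·2.237 = 0.037·Cₑ + 2.2·0.00763.
Cₑ = (0.132 − 0.01679) / 0.037 = 3.113 mg/L.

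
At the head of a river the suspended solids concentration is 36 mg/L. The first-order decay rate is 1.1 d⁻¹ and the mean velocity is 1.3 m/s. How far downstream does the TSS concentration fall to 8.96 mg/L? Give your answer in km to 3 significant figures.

142 km

From C = C₀·e^(−kt), t = ln(C₀/C)/k = ln(36/8.96)/1.1 = 1.391/1.1 = 1.264 d.
Distance = v·t = 1.3 m/s × 1.092e+05 s = 1.42e+05 m = 142 km.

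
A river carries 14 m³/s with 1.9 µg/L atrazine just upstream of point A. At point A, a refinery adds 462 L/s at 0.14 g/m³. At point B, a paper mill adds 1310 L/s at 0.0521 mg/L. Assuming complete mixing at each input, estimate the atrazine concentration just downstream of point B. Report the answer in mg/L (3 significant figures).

1.9 µg/L = 0.0019 mg/L.
462 L/s = 0.462 m³/s.
After input A: C = (14·0.0019 + 0.462·0.14) / 14.46 = 0.006312 mg/L.
1310 L/s = 1.31 m³/s.
After input B: C = (14.46·0.006312 + 1.31·0.0521) / 15.77 = 0.01011 mg/L.

0.0101 mg/L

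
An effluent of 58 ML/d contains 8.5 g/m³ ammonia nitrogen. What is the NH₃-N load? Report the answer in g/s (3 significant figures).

5.71 g/s

58 ML/d = 0.6713 m³/s.
Mass flux = Q·C = 0.6713 m³/s × 8.5 g/m³ = 5.706 g/s.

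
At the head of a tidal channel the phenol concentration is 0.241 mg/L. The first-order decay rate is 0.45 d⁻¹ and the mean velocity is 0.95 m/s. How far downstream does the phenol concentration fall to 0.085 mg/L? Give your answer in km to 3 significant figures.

190 km

From C = C₀·e^(−kt), t = ln(C₀/C)/k = ln(0.241/0.085)/0.45 = 1.042/0.45 = 2.316 d.
Distance = v·t = 0.95 m/s × 2.001e+05 s = 1.901e+05 m = 190.1 km.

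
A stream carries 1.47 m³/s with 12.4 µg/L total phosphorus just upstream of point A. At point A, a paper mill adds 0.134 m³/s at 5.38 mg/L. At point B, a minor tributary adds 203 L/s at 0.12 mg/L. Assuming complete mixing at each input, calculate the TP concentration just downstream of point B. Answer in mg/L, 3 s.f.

0.423 mg/L

12.4 µg/L = 0.0124 mg/L.
After input A: C = (1.47·0.0124 + 0.134·5.38) / 1.604 = 0.4608 mg/L.
203 L/s = 0.203 m³/s.
After input B: C = (1.604·0.4608 + 0.203·0.12) / 1.807 = 0.4225 mg/L.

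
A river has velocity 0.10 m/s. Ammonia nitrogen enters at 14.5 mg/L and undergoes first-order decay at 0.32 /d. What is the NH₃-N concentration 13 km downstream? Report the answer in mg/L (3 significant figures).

Travel time t = 13 km / 0.10 m/s = 1.3e+04/0.10 = 1.3e+05 s = 1.505 d.
First-order decay: C = 14.5·exp(−0.32·1.505) = 14.5·0.6179 = 8.959 mg/L.

8.96 mg/L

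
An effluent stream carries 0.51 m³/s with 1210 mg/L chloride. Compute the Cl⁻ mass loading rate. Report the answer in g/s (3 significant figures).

Mass flux = Q·C = 0.51 m³/s × 1210 g/m³ = 617.1 g/s.

617 g/s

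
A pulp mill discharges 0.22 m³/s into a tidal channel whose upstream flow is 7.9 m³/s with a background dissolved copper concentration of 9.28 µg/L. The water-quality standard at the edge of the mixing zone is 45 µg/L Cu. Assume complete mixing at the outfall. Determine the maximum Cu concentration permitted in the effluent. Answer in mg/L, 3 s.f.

1.33 mg/L

9.28 µg/L = 0.00928 mg/L.
45 µg/L = 0.045 mg/L.
Mass balance: 0.045·8.12 = 0.22·Cₑ + 7.9·0.00928.
Cₑ = (0.3654 − 0.07331) / 0.22 = 1.328 mg/L.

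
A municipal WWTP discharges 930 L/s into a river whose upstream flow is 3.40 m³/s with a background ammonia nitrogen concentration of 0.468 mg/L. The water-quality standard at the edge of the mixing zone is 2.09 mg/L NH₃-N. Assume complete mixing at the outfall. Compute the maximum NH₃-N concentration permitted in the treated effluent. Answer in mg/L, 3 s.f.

8.02 mg/L

930 L/s = 0.93 m³/s.
Mass balance: 2.09·4.33 = 0.93·Cₑ + 3.4·0.468.
Cₑ = (9.05 − 1.591) / 0.93 = 8.02 mg/L.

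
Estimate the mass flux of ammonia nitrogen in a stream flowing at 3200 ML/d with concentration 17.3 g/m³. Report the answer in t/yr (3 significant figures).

3200 ML/d = 37.04 m³/s.
Mass flux = Q·C = 37.04 m³/s × 17.3 g/m³ = 640.7 g/s.
= 640.7 g/s × 31.56 = 2.022e+04 t/yr.

20200 t/yr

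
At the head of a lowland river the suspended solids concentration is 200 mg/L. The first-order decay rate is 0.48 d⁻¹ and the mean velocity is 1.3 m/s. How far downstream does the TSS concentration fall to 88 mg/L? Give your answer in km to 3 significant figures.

192 km

From C = C₀·e^(−kt), t = ln(C₀/C)/k = ln(200/88)/0.48 = 0.821/0.48 = 1.71 d.
Distance = v·t = 1.3 m/s × 1.478e+05 s = 1.921e+05 m = 192.1 km.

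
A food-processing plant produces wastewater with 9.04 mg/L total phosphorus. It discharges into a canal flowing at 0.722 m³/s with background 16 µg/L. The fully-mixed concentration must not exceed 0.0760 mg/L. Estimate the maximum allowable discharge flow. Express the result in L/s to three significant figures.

4.83 L/s

16 µg/L = 0.016 mg/L.
Mass balance at complete mixing: C_std·(Q_w + Q_r) = Q_w·C_e + Q_r·C_b.
Rearranging, Q_w = Q_r·(C_std − C_b)/(C_e − C_std) = 0.722·(0.076 − 0.016) / (9.04 − 0.076) = 0.004833 m³/s.
= 4.833 L/s.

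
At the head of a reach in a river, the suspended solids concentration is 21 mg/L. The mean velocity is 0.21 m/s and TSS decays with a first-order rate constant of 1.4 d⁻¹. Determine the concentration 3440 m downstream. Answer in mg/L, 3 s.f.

16.1 mg/L

Travel time t = 3440 m / 0.21 m/s = 3440/0.21 = 1.638e+04 s = 0.1896 d.
First-order decay: C = 21·exp(−1.4·0.1896) = 21·0.7669 = 16.1 mg/L.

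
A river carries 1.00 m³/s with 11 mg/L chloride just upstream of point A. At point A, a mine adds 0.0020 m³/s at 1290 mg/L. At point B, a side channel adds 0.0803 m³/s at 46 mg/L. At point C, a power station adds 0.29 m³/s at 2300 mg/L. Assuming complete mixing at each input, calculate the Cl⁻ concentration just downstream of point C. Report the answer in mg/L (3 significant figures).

499 mg/L

After input A: C = (1·11 + 0.002·1290) / 1.002 = 13.55 mg/L.
After input B: C = (1.002·13.55 + 0.0803·46) / 1.082 = 15.96 mg/L.
After input C: C = (1.082·15.96 + 0.29·2300) / 1.372 = 498.6 mg/L.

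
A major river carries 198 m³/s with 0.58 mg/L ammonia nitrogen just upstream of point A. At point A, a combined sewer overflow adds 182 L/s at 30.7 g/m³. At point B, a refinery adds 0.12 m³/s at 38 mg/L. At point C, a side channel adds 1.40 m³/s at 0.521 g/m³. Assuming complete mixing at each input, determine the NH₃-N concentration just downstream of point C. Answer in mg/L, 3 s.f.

182 L/s = 0.182 m³/s.
After input A: C = (198·0.58 + 0.182·30.7) / 198.2 = 0.6077 mg/L.
After input B: C = (198.2·0.6077 + 0.12·38) / 198.3 = 0.6303 mg/L.
After input C: C = (198.3·0.6303 + 1.4·0.521) / 199.7 = 0.6295 mg/L.

0.630 mg/L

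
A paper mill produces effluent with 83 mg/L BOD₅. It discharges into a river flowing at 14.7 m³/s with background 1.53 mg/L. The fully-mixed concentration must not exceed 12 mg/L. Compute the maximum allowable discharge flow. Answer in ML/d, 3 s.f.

Mass balance at complete mixing: C_std·(Q_w + Q_r) = Q_w·C_e + Q_r·C_b.
Rearranging, Q_w = Q_r·(C_std − C_b)/(C_e − C_std) = 14.7·(12 − 1.53) / (83 − 12) = 2.168 m³/s.
= 187.3 ML/d.

187 ML/d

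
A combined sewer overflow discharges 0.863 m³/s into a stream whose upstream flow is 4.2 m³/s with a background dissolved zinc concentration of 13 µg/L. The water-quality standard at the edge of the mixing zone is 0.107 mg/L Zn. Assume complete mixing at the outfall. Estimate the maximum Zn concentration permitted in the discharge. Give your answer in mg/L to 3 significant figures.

0.564 mg/L

13 µg/L = 0.013 mg/L.
Mass balance: 0.107·5.063 = 0.863·Cₑ + 4.2·0.013.
Cₑ = (0.5417 − 0.0546) / 0.863 = 0.5645 mg/L.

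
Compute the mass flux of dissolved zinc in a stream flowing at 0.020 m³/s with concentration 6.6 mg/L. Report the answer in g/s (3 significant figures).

0.132 g/s

Mass flux = Q·C = 0.02 m³/s × 6.6 g/m³ = 0.132 g/s.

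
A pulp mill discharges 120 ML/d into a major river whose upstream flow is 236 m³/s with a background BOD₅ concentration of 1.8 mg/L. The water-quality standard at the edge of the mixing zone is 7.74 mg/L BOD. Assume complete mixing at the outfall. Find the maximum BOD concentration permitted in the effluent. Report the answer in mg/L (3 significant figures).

120 ML/d = 1.389 m³/s.
Mass balance: 7.74·237.4 = 1.389·Cₑ + 236·1.8.
Cₑ = (1837 − 424.8) / 1.389 = 1017 mg/L.

1020 mg/L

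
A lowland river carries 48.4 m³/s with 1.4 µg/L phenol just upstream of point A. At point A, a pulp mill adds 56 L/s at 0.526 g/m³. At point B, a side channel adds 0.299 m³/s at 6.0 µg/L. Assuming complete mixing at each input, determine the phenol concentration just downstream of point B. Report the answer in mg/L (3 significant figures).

0.00203 mg/L

1.4 µg/L = 0.0014 mg/L.
56 L/s = 0.056 m³/s.
After input A: C = (48.4·0.0014 + 0.056·0.526) / 48.46 = 0.002006 mg/L.
6.0 µg/L = 0.006 mg/L.
After input B: C = (48.46·0.002006 + 0.299·0.006) / 48.75 = 0.002031 mg/L.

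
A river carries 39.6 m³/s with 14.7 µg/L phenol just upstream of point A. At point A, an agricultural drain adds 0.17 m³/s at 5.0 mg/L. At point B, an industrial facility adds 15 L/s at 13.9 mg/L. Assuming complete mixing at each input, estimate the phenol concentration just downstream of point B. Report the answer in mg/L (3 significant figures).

14.7 µg/L = 0.0147 mg/L.
After input A: C = (39.6·0.0147 + 0.17·5) / 39.77 = 0.03601 mg/L.
15 L/s = 0.015 m³/s.
After input B: C = (39.77·0.03601 + 0.015·13.9) / 39.79 = 0.04124 mg/L.

0.0412 mg/L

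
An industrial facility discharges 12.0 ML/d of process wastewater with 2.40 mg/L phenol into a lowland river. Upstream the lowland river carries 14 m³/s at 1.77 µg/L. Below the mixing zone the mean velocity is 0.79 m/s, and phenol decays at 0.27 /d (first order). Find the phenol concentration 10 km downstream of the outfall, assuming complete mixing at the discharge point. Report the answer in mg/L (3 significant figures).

0.0243 mg/L

12.0 ML/d = 0.1389 m³/s.
1.77 µg/L = 0.00177 mg/L.
After complete mixing, C₀ = (0.1389·2.4 + 14·0.00177) / 14.14 = 0.02533 mg/L.
Travel time t = 1e+04 m / 0.79 m/s = 1.266e+04 s = 0.1465 d.
C = 0.02533·exp(−0.27·0.1465) = 0.02533·0.9612 = 0.02435 mg/L.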